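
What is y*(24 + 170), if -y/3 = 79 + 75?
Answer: -89628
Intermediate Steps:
y = -462 (y = -3*(79 + 75) = -3*154 = -462)
y*(24 + 170) = -462*(24 + 170) = -462*194 = -89628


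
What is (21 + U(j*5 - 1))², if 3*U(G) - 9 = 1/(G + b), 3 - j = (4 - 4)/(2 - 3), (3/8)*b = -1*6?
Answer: 20449/36 ≈ 568.03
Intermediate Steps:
b = -16 (b = 8*(-1*6)/3 = (8/3)*(-6) = -16)
j = 3 (j = 3 - (4 - 4)/(2 - 3) = 3 - 0/(-1) = 3 - 0*(-1) = 3 - 1*0 = 3 + 0 = 3)
U(G) = 3 + 1/(3*(-16 + G)) (U(G) = 3 + 1/(3*(G - 16)) = 3 + 1/(3*(-16 + G)))
(21 + U(j*5 - 1))² = (21 + (-143 + 9*(3*5 - 1))/(3*(-16 + (3*5 - 1))))² = (21 + (-143 + 9*(15 - 1))/(3*(-16 + (15 - 1))))² = (21 + (-143 + 9*14)/(3*(-16 + 14)))² = (21 + (⅓)*(-143 + 126)/(-2))² = (21 + (⅓)*(-½)*(-17))² = (21 + 17/6)² = (143/6)² = 20449/36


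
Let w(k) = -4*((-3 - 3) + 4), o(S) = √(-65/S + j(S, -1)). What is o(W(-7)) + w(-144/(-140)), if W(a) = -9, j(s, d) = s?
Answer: 8 + 4*I/3 ≈ 8.0 + 1.3333*I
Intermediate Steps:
o(S) = √(S - 65/S) (o(S) = √(-65/S + S) = √(S - 65/S))
w(k) = 8 (w(k) = -4*(-6 + 4) = -4*(-2) = 8)
o(W(-7)) + w(-144/(-140)) = √(-9 - 65/(-9)) + 8 = √(-9 - 65*(-⅑)) + 8 = √(-9 + 65/9) + 8 = √(-16/9) + 8 = 4*I/3 + 8 = 8 + 4*I/3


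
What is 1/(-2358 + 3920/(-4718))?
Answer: -337/794926 ≈ -0.00042394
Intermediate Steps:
1/(-2358 + 3920/(-4718)) = 1/(-2358 + 3920*(-1/4718)) = 1/(-2358 - 280/337) = 1/(-794926/337) = -337/794926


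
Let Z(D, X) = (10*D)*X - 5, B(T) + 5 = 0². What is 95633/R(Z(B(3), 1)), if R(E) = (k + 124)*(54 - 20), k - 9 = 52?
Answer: 95633/6290 ≈ 15.204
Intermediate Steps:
k = 61 (k = 9 + 52 = 61)
B(T) = -5 (B(T) = -5 + 0² = -5 + 0 = -5)
Z(D, X) = -5 + 10*D*X (Z(D, X) = 10*D*X - 5 = -5 + 10*D*X)
R(E) = 6290 (R(E) = (61 + 124)*(54 - 20) = 185*34 = 6290)
95633/R(Z(B(3), 1)) = 95633/6290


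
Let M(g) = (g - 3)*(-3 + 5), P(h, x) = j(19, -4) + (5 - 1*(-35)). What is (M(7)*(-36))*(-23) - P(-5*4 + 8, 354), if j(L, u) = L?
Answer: 6565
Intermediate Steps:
P(h, x) = 59 (P(h, x) = 19 + (5 - 1*(-35)) = 19 + (5 + 35) = 19 + 40 = 59)
M(g) = -6 + 2*g (M(g) = (-3 + g)*2 = -6 + 2*g)
(M(7)*(-36))*(-23) - P(-5*4 + 8, 354) = ((-6 + 2*7)*(-36))*(-23) - 1*59 = ((-6 + 14)*(-36))*(-23) - 59 = (8*(-36))*(-23) - 59 = -288*(-23) - 59 = 6624 - 59 = 6565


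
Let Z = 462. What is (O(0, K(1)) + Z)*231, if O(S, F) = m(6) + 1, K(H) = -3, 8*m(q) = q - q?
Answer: 106953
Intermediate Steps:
m(q) = 0 (m(q) = (q - q)/8 = (1/8)*0 = 0)
O(S, F) = 1 (O(S, F) = 0 + 1 = 1)
(O(0, K(1)) + Z)*231 = (1 + 462)*231 = 463*231 = 106953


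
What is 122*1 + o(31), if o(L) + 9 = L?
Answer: 144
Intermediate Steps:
o(L) = -9 + L
122*1 + o(31) = 122*1 + (-9 + 31) = 122 + 22 = 144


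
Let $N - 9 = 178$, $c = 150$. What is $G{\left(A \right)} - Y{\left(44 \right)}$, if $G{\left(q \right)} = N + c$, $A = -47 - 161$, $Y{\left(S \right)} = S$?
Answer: $293$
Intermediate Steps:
$N = 187$ ($N = 9 + 178 = 187$)
$A = -208$
$G{\left(q \right)} = 337$ ($G{\left(q \right)} = 187 + 150 = 337$)
$G{\left(A \right)} - Y{\left(44 \right)} = 337 - 44 = 293$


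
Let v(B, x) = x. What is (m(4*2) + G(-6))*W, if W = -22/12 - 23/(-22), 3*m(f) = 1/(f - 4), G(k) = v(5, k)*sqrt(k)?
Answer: -13/198 + 52*I*sqrt(6)/11 ≈ -0.065657 + 11.579*I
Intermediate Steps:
G(k) = k**(3/2) (G(k) = k*sqrt(k) = k**(3/2))
m(f) = 1/(3*(-4 + f)) (m(f) = 1/(3*(f - 4)) = 1/(3*(-4 + f)))
W = -26/33 (W = -22*1/12 - 23*(-1/22) = -11/6 + 23/22 = -26/33 ≈ -0.78788)
(m(4*2) + G(-6))*W = (1/(3*(-4 + 4*2)) + (-6)**(3/2))*(-26/33) = (1/(3*(-4 + 8)) - 6*I*sqrt(6))*(-26/33) = ((1/3)/4 - 6*I*sqrt(6))*(-26/33) = ((1/3)*(1/4) - 6*I*sqrt(6))*(-26/33) = (1/12 - 6*I*sqrt(6))*(-26/33) = -13/198 + 52*I*sqrt(6)/11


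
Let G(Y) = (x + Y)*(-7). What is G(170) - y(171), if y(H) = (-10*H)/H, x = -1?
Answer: -1173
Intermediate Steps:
G(Y) = 7 - 7*Y (G(Y) = (-1 + Y)*(-7) = 7 - 7*Y)
y(H) = -10
G(170) - y(171) = (7 - 7*170) - 1*(-10) = (7 - 1190) + 10 = -1183 + 10 = -1173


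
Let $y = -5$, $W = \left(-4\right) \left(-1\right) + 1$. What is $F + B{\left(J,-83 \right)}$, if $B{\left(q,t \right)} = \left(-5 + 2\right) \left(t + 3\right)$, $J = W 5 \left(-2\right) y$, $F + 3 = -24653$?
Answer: $-24416$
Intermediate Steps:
$F = -24656$ ($F = -3 - 24653 = -24656$)
$W = 5$ ($W = 4 + 1 = 5$)
$J = 250$ ($J = 5 \cdot 5 \left(-2\right) \left(-5\right) = 5 \left(-10\right) \left(-5\right) = \left(-50\right) \left(-5\right) = 250$)
$B{\left(q,t \right)} = -9 - 3 t$ ($B{\left(q,t \right)} = - 3 \left(3 + t\right) = -9 - 3 t$)
$F + B{\left(J,-83 \right)} = -24656 - -240 = -24656 + \left(-9 + 249\right) = -24656 + 240 = -24416$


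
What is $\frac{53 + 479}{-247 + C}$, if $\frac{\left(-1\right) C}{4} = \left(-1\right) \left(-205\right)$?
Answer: $- \frac{532}{1067} \approx -0.49859$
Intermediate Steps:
$C = -820$ ($C = - 4 \left(\left(-1\right) \left(-205\right)\right) = \left(-4\right) 205 = -820$)
$\frac{53 + 479}{-247 + C} = \frac{53 + 479}{-247 - 820} = \frac{532}{-1067} = 532 \left(- \frac{1}{1067}\right) = - \frac{532}{1067}$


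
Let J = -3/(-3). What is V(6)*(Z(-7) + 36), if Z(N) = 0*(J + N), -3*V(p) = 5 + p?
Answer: -132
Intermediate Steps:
J = 1 (J = -3*(-⅓) = 1)
V(p) = -5/3 - p/3 (V(p) = -(5 + p)/3 = -5/3 - p/3)
Z(N) = 0 (Z(N) = 0*(1 + N) = 0)
V(6)*(Z(-7) + 36) = (-5/3 - ⅓*6)*(0 + 36) = (-5/3 - 2)*36 = -11/3*36 = -132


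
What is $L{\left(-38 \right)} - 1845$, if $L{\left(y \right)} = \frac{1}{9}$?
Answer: $- \frac{16604}{9} \approx -1844.9$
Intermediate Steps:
$L{\left(y \right)} = \frac{1}{9}$
$L{\left(-38 \right)} - 1845 = \frac{1}{9} - 1845 = - \frac{16604}{9}$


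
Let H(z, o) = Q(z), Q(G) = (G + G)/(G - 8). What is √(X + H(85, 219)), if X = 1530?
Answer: 2*√2271115/77 ≈ 39.143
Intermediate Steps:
Q(G) = 2*G/(-8 + G) (Q(G) = (2*G)/(-8 + G) = 2*G/(-8 + G))
H(z, o) = 2*z/(-8 + z)
√(X + H(85, 219)) = √(1530 + 2*85/(-8 + 85)) = √(1530 + 2*85/77) = √(1530 + 2*85*(1/77)) = √(1530 + 170/77) = √(117980/77) = 2*√2271115/77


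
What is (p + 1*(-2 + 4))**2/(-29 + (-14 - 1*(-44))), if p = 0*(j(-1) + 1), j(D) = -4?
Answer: 4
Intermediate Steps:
p = 0 (p = 0*(-4 + 1) = 0*(-3) = 0)
(p + 1*(-2 + 4))**2/(-29 + (-14 - 1*(-44))) = (0 + 1*(-2 + 4))**2/(-29 + (-14 - 1*(-44))) = (0 + 1*2)**2/(-29 + (-14 + 44)) = (0 + 2)**2/(-29 + 30) = 2**2/1 = 4*1 = 4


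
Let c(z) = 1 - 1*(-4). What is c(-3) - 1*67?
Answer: -62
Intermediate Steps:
c(z) = 5 (c(z) = 1 + 4 = 5)
c(-3) - 1*67 = 5 - 1*67 = 5 - 67 = -62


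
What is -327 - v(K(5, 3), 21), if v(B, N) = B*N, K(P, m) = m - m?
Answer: -327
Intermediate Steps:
K(P, m) = 0
-327 - v(K(5, 3), 21) = -327 - 0*21 = -327 - 1*0 = -327 + 0 = -327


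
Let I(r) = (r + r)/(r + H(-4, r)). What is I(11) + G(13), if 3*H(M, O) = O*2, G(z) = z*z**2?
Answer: 10991/5 ≈ 2198.2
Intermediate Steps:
G(z) = z**3
H(M, O) = 2*O/3 (H(M, O) = (O*2)/3 = (2*O)/3 = 2*O/3)
I(r) = 6/5 (I(r) = (r + r)/(r + 2*r/3) = (2*r)/((5*r/3)) = (2*r)*(3/(5*r)) = 6/5)
I(11) + G(13) = 6/5 + 13**3 = 6/5 + 2197 = 10991/5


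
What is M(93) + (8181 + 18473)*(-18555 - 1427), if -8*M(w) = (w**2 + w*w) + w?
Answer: -4260819215/8 ≈ -5.3260e+8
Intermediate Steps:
M(w) = -w**2/4 - w/8 (M(w) = -((w**2 + w*w) + w)/8 = -((w**2 + w**2) + w)/8 = -(2*w**2 + w)/8 = -(w + 2*w**2)/8 = -w**2/4 - w/8)
M(93) + (8181 + 18473)*(-18555 - 1427) = -1/8*93*(1 + 2*93) + (8181 + 18473)*(-18555 - 1427) = -1/8*93*(1 + 186) + 26654*(-19982) = -1/8*93*187 - 532600228 = -17391/8 - 532600228 = -4260819215/8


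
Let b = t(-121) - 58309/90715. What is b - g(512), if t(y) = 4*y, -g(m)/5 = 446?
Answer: 158330081/90715 ≈ 1745.4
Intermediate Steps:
g(m) = -2230 (g(m) = -5*446 = -2230)
b = -43964369/90715 (b = 4*(-121) - 58309/90715 = -484 - 58309/90715 = -43964369/90715 ≈ -484.64)
b - g(512) = -43964369/90715 - 1*(-2230) = -43964369/90715 + 2230 = 158330081/90715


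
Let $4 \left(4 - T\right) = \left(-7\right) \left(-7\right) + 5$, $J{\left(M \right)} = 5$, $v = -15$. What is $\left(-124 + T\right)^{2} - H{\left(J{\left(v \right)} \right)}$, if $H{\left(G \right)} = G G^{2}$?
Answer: $\frac{70789}{4} \approx 17697.0$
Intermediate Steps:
$T = - \frac{19}{2}$ ($T = 4 - \frac{\left(-7\right) \left(-7\right) + 5}{4} = 4 - \frac{49 + 5}{4} = 4 - \frac{27}{2} = - \frac{19}{2} \approx -9.5$)
$H{\left(G \right)} = G^{3}$
$\left(-124 + T\right)^{2} - H{\left(J{\left(v \right)} \right)} = \left(-124 - \frac{19}{2}\right)^{2} - 5^{3} = \left(- \frac{267}{2}\right)^{2} - 125 = \frac{71289}{4} - 125 = \frac{70789}{4}$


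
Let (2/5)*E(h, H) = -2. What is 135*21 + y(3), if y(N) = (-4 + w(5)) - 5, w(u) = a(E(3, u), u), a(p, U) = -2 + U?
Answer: 2829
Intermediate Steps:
E(h, H) = -5 (E(h, H) = (5/2)*(-2) = -5)
w(u) = -2 + u
y(N) = -6 (y(N) = (-4 + (-2 + 5)) - 5 = (-4 + 3) - 5 = -1 - 5 = -6)
135*21 + y(3) = 135*21 - 6 = 2835 - 6 = 2829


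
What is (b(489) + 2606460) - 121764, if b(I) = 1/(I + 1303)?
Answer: 4452575233/1792 ≈ 2.4847e+6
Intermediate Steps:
b(I) = 1/(1303 + I)
(b(489) + 2606460) - 121764 = (1/(1303 + 489) + 2606460) - 121764 = (1/1792 + 2606460) - 121764 = 4670776321/1792 - 121764 = 4452575233/1792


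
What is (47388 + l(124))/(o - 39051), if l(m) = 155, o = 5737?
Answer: -47543/33314 ≈ -1.4271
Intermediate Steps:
(47388 + l(124))/(o - 39051) = (47388 + 155)/(5737 - 39051) = 47543/(-33314) = 47543*(-1/33314) = -47543/33314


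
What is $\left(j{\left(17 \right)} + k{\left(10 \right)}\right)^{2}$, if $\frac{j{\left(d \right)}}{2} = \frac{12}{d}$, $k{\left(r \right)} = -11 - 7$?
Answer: $\frac{79524}{289} \approx 275.17$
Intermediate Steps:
$k{\left(r \right)} = -18$
$j{\left(d \right)} = \frac{24}{d}$ ($j{\left(d \right)} = 2 \frac{12}{d} = \frac{24}{d}$)
$\left(j{\left(17 \right)} + k{\left(10 \right)}\right)^{2} = \left(\frac{24}{17} - 18\right)^{2} = \left(- \frac{282}{17}\right)^{2} = \frac{79524}{289}$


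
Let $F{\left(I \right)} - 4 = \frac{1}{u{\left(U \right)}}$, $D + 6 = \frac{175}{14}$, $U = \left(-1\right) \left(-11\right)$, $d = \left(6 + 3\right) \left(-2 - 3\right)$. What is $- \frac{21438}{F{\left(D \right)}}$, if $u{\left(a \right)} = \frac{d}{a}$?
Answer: $- \frac{964710}{169} \approx -5708.3$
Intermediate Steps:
$d = -45$ ($d = 9 \left(-5\right) = -45$)
$U = 11$
$D = \frac{13}{2}$ ($D = -6 + \frac{175}{14} = -6 + 175 \cdot \frac{1}{14} = -6 + \frac{25}{2} = \frac{13}{2} \approx 6.5$)
$u{\left(a \right)} = - \frac{45}{a}$
$F{\left(I \right)} = \frac{169}{45}$ ($F{\left(I \right)} = 4 + \frac{1}{\left(-45\right) \frac{1}{11}} = 4 + \frac{1}{- \frac{45}{11}} = 4 - \frac{11}{45} = \frac{169}{45}$)
$- \frac{21438}{F{\left(D \right)}} = - \frac{21438}{\frac{169}{45}} = \left(-21438\right) \frac{45}{169} = - \frac{964710}{169}$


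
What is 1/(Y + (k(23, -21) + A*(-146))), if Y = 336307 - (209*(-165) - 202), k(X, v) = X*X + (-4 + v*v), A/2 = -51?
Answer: 1/386852 ≈ 2.5850e-6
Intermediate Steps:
A = -102 (A = 2*(-51) = -102)
k(X, v) = -4 + X² + v² (k(X, v) = X² + (-4 + v²) = -4 + X² + v²)
Y = 370994 (Y = 336307 - (-34485 - 202) = 336307 - 1*(-34687) = 336307 + 34687 = 370994)
1/(Y + (k(23, -21) + A*(-146))) = 1/(370994 + ((-4 + 23² + (-21)²) - 102*(-146))) = 1/(370994 + ((-4 + 529 + 441) + 14892)) = 1/(370994 + (966 + 14892)) = 1/(370994 + 15858) = 1/386852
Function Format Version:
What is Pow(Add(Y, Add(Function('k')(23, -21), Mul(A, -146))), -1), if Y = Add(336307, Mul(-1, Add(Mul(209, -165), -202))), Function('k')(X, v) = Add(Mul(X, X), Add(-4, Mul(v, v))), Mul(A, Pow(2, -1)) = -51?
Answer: Rational(1, 386852) ≈ 2.5850e-6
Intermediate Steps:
A = -102 (A = Mul(2, -51) = -102)
Function('k')(X, v) = Add(-4, Pow(X, 2), Pow(v, 2)) (Function('k')(X, v) = Add(Pow(X, 2), Add(-4, Pow(v, 2))) = Add(-4, Pow(X, 2), Pow(v, 2)))
Y = 370994 (Y = Add(336307, Mul(-1, Add(-34485, -202))) = Add(336307, Mul(-1, -34687)) = Add(336307, 34687) = 370994)
Pow(Add(Y, Add(Function('k')(23, -21), Mul(A, -146))), -1) = Pow(Add(370994, Add(Add(-4, Pow(23, 2), Pow(-21, 2)), Mul(-102, -146))), -1) = Pow(Add(370994, Add(Add(-4, 529, 441), 14892)), -1) = Pow(Add(370994, Add(966, 14892)), -1) = Pow(Add(370994, 15858), -1) = Pow(386852, -1) = Rational(1, 386852)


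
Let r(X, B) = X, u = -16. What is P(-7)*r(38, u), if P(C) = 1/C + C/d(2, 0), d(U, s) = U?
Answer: -969/7 ≈ -138.43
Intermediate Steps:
P(C) = 1/C + C/2
P(-7)*r(38, u) = (1/(-7) + (½)*(-7))*38 = (-⅐ - 7/2)*38 = -51/14*38 = -969/7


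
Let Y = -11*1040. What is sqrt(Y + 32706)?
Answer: 7*sqrt(434) ≈ 145.83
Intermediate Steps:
Y = -11440
sqrt(Y + 32706) = sqrt(-11440 + 32706) = sqrt(21266) = 7*sqrt(434)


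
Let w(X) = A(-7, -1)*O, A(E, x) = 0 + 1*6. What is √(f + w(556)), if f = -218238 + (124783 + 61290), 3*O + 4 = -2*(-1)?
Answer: I*√32169 ≈ 179.36*I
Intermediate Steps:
A(E, x) = 6 (A(E, x) = 0 + 6 = 6)
O = -⅔ (O = -4/3 + (-2*(-1))/3 = -4/3 + (⅓)*2 = -4/3 + ⅔ = -⅔ ≈ -0.66667)
f = -32165 (f = -218238 + 186073 = -32165)
w(X) = -4 (w(X) = 6*(-⅔) = -4)
√(f + w(556)) = √(-32165 - 4) = √(-32169) = I*√32169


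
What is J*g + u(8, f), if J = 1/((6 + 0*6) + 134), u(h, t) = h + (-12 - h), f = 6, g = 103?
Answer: -1577/140 ≈ -11.264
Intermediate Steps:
u(h, t) = -12
J = 1/140 (J = 1/((6 + 0) + 134) = 1/(6 + 134) = 1/140 ≈ 0.0071429)
J*g + u(8, f) = (1/140)*103 - 12 = 103/140 - 12 = -1577/140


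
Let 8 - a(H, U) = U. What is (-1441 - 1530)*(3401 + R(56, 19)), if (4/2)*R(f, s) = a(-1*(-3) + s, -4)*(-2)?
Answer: -10068719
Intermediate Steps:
a(H, U) = 8 - U
R(f, s) = -12 (R(f, s) = ((8 - 1*(-4))*(-2))/2 = ((8 + 4)*(-2))/2 = (12*(-2))/2 = (½)*(-24) = -12)
(-1441 - 1530)*(3401 + R(56, 19)) = (-1441 - 1530)*(3401 - 12) = -2971*3389 = -10068719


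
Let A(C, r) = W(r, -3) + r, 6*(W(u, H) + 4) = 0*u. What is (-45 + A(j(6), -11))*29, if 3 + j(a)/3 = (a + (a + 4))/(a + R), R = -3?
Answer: -1740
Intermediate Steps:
W(u, H) = -4 (W(u, H) = -4 + (0*u)/6 = -4 + (⅙)*0 = -4 + 0 = -4)
j(a) = -9 + 3*(4 + 2*a)/(-3 + a) (j(a) = -9 + 3*((a + (a + 4))/(a - 3)) = -9 + 3*((a + (4 + a))/(-3 + a)) = -9 + 3*((4 + 2*a)/(-3 + a)) = -9 + 3*(4 + 2*a)/(-3 + a))
A(C, r) = -4 + r
(-45 + A(j(6), -11))*29 = (-45 + (-4 - 11))*29 = (-45 - 15)*29 = -60*29 = -1740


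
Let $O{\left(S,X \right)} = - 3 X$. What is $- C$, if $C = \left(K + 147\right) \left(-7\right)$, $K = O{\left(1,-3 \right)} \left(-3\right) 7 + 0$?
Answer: $-294$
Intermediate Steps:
$K = -189$ ($K = \left(-3\right) \left(-3\right) \left(-3\right) 7 + 0 = 9 \left(-3\right) 7 + 0 = \left(-27\right) 7 + 0 = -189 + 0 = -189$)
$C = 294$ ($C = \left(-189 + 147\right) \left(-7\right) = \left(-42\right) \left(-7\right) = 294$)
$- C = \left(-1\right) 294 = -294$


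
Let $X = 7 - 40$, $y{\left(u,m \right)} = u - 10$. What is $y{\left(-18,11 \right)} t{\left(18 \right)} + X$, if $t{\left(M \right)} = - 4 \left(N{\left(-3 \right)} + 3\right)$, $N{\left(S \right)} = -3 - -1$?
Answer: $79$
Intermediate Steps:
$y{\left(u,m \right)} = -10 + u$
$N{\left(S \right)} = -2$ ($N{\left(S \right)} = -3 + 1 = -2$)
$X = -33$ ($X = 7 - 40 = -33$)
$t{\left(M \right)} = -4$ ($t{\left(M \right)} = - 4 \left(-2 + 3\right) = \left(-4\right) 1 = -4$)
$y{\left(-18,11 \right)} t{\left(18 \right)} + X = \left(-10 - 18\right) \left(-4\right) - 33 = \left(-28\right) \left(-4\right) - 33 = 112 - 33 = 79$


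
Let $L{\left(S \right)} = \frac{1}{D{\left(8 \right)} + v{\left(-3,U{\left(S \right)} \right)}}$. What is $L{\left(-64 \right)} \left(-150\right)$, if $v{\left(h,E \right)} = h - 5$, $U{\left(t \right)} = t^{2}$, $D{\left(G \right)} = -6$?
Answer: $\frac{75}{7} \approx 10.714$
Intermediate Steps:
$v{\left(h,E \right)} = -5 + h$
$L{\left(S \right)} = - \frac{1}{14}$ ($L{\left(S \right)} = \frac{1}{-6 - 8} = \frac{1}{-14} = - \frac{1}{14}$)
$L{\left(-64 \right)} \left(-150\right) = \left(- \frac{1}{14}\right) \left(-150\right) = \frac{75}{7}$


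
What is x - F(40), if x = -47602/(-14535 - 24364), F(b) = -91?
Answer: 3587411/38899 ≈ 92.224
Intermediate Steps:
x = 47602/38899 (x = -47602/(-38899) = -47602*(-1/38899) = 47602/38899 ≈ 1.2237)
x - F(40) = 47602/38899 - 1*(-91) = 47602/38899 + 91 = 3587411/38899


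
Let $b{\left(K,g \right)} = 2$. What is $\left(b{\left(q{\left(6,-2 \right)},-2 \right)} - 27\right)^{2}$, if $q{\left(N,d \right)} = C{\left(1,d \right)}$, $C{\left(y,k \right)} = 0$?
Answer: $625$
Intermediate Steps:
$q{\left(N,d \right)} = 0$
$\left(b{\left(q{\left(6,-2 \right)},-2 \right)} - 27\right)^{2} = \left(2 - 27\right)^{2} = \left(-25\right)^{2} = 625$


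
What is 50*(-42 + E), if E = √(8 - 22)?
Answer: -2100 + 50*I*√14 ≈ -2100.0 + 187.08*I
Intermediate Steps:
E = I*√14 (E = √(-14) = I*√14 ≈ 3.7417*I)
50*(-42 + E) = 50*(-42 + I*√14) = -2100 + 50*I*√14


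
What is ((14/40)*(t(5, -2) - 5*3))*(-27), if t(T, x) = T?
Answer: 189/2 ≈ 94.500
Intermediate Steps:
((14/40)*(t(5, -2) - 5*3))*(-27) = ((14/40)*(5 - 5*3))*(-27) = ((14*(1/40))*(5 - 15))*(-27) = ((7/20)*(-10))*(-27) = -7/2*(-27) = 189/2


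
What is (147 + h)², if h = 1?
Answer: 21904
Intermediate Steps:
(147 + h)² = (147 + 1)² = 148² = 21904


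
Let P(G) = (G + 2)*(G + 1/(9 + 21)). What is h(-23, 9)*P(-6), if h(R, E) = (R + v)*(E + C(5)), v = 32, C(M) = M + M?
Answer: 20406/5 ≈ 4081.2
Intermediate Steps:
C(M) = 2*M
P(G) = (2 + G)*(1/30 + G) (P(G) = (2 + G)*(G + 1/30) = (2 + G)*(1/30 + G))
h(R, E) = (10 + E)*(32 + R) (h(R, E) = (R + 32)*(E + 2*5) = (32 + R)*(E + 10) = (32 + R)*(10 + E) = (10 + E)*(32 + R))
h(-23, 9)*P(-6) = (320 + 10*(-23) + 32*9 + 9*(-23))*(1/15 + (-6)² + (61/30)*(-6)) = (320 - 230 + 288 - 207)*(1/15 + 36 - 61/5) = 171*(358/15) = 20406/5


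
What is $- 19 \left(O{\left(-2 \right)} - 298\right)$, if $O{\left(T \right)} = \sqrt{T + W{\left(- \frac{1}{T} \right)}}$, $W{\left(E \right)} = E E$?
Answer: $5662 - \frac{19 i \sqrt{7}}{2} \approx 5662.0 - 25.135 i$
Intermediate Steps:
$W{\left(E \right)} = E^{2}$
$O{\left(T \right)} = \sqrt{T + \frac{1}{T^{2}}}$ ($O{\left(T \right)} = \sqrt{T + \left(- \frac{1}{T}\right)^{2}} = \sqrt{T + \frac{1}{T^{2}}}$)
$- 19 \left(O{\left(-2 \right)} - 298\right) = - 19 \left(\sqrt{-2 + \frac{1}{4}} - 298\right) = - 19 \left(\sqrt{- \frac{7}{4}} - 298\right) = - 19 \left(\frac{i \sqrt{7}}{2} - 298\right) = - 19 \left(-298 + \frac{i \sqrt{7}}{2}\right) = 5662 - \frac{19 i \sqrt{7}}{2}$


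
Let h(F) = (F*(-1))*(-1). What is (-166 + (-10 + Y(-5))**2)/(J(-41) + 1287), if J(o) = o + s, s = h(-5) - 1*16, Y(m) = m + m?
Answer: 234/1225 ≈ 0.19102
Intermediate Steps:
h(F) = F (h(F) = -F*(-1) = F)
Y(m) = 2*m
s = -21 (s = -5 - 1*16 = -5 - 16 = -21)
J(o) = -21 + o (J(o) = o - 21 = -21 + o)
(-166 + (-10 + Y(-5))**2)/(J(-41) + 1287) = (-166 + (-10 + 2*(-5))**2)/((-21 - 41) + 1287) = (-166 + (-10 - 10)**2)/(-62 + 1287) = (-166 + (-20)**2)/1225 = (-166 + 400)*(1/1225) = 234*(1/1225) = 234/1225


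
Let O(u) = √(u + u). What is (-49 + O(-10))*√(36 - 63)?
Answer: -6*√15 - 147*I*√3 ≈ -23.238 - 254.61*I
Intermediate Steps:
O(u) = √2*√u (O(u) = √(2*u) = √2*√u)
(-49 + O(-10))*√(36 - 63) = (-49 + √2*√(-10))*√(36 - 63) = (-49 + √2*(I*√10))*√(-27) = (-49 + 2*I*√5)*(3*I*√3) = 3*I*√3*(-49 + 2*I*√5)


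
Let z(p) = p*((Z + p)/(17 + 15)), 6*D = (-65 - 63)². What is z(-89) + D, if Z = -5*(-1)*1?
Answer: 71143/24 ≈ 2964.3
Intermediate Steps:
D = 8192/3 (D = (-65 - 63)²/6 = (⅙)*(-128)² = (⅙)*16384 = 8192/3 ≈ 2730.7)
Z = 5 (Z = 5*1 = 5)
z(p) = p*(5/32 + p/32) (z(p) = p*((5 + p)/(17 + 15)) = p*((5 + p)/32) = p*((5 + p)*(1/32)) = p*(5/32 + p/32))
z(-89) + D = (1/32)*(-89)*(5 - 89) + 8192/3 = (1/32)*(-89)*(-84) + 8192/3 = 1869/8 + 8192/3 = 71143/24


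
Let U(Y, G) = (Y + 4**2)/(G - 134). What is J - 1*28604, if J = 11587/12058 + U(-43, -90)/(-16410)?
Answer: -211296745479061/7387213120 ≈ -28603.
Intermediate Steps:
U(Y, G) = (16 + Y)/(-134 + G) (U(Y, G) = (Y + 16)/(-134 + G) = (16 + Y)/(-134 + G))
J = 7098605419/7387213120 (J = 11587/12058 + ((16 - 43)/(-134 - 90))/(-16410) = 11587*(1/12058) + (-27/(-224))*(-1/16410) = 11587/12058 - 1/224*(-27)*(-1/16410) = 11587/12058 + (27/224)*(-1/16410) = 11587/12058 - 9/1225280 = 7098605419/7387213120 ≈ 0.96093)
J - 1*28604 = 7098605419/7387213120 - 1*28604 = 7098605419/7387213120 - 28604 = -211296745479061/7387213120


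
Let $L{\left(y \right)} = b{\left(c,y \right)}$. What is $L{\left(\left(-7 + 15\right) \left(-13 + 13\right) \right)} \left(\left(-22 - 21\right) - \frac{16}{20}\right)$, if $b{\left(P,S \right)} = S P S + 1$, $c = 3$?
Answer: $- \frac{219}{5} \approx -43.8$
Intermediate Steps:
$b{\left(P,S \right)} = 1 + P S^{2}$ ($b{\left(P,S \right)} = P S S + 1 = P S^{2} + 1 = 1 + P S^{2}$)
$L{\left(y \right)} = 1 + 3 y^{2}$
$L{\left(\left(-7 + 15\right) \left(-13 + 13\right) \right)} \left(\left(-22 - 21\right) - \frac{16}{20}\right) = \left(1 + 3 \left(\left(-7 + 15\right) \left(-13 + 13\right)\right)^{2}\right) \left(\left(-22 - 21\right) - \frac{16}{20}\right) = \left(1 + 3 \left(8 \cdot 0\right)^{2}\right) \left(-43 - \frac{4}{5}\right) = \left(1 + 3 \cdot 0^{2}\right) \left(-43 - \frac{4}{5}\right) = \left(1 + 3 \cdot 0\right) \left(- \frac{219}{5}\right) = \left(1 + 0\right) \left(- \frac{219}{5}\right) = 1 \left(- \frac{219}{5}\right) = - \frac{219}{5}$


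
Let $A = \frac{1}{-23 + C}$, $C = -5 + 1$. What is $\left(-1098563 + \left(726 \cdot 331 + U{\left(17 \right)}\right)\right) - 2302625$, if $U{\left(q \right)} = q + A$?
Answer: $- \frac{85343356}{27} \approx -3.1609 \cdot 10^{6}$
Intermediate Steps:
$C = -4$
$A = - \frac{1}{27}$ ($A = \frac{1}{-23 - 4} = \frac{1}{-27} = - \frac{1}{27} \approx -0.037037$)
$U{\left(q \right)} = - \frac{1}{27} + q$ ($U{\left(q \right)} = q - \frac{1}{27} = - \frac{1}{27} + q$)
$\left(-1098563 + \left(726 \cdot 331 + U{\left(17 \right)}\right)\right) - 2302625 = \left(-1098563 + \left(726 \cdot 331 + \left(- \frac{1}{27} + 17\right)\right)\right) - 2302625 = \left(-1098563 + \left(240306 + \frac{458}{27}\right)\right) - 2302625 = \left(-1098563 + \frac{6488720}{27}\right) - 2302625 = - \frac{23172481}{27} - 2302625 = - \frac{85343356}{27}$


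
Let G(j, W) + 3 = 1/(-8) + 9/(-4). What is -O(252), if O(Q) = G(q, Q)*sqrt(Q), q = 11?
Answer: 129*sqrt(7)/4 ≈ 85.325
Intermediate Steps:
G(j, W) = -43/8 (G(j, W) = -3 + (1/(-8) + 9/(-4)) = -3 + (1*(-1/8) + 9*(-1/4)) = -3 + (-1/8 - 9/4) = -3 - 19/8 = -43/8)
O(Q) = -43*sqrt(Q)/8
-O(252) = -(-43)*sqrt(252)/8 = -(-43)*6*sqrt(7)/8 = -(-129)*sqrt(7)/4 = 129*sqrt(7)/4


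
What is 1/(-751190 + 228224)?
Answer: -1/522966 ≈ -1.9122e-6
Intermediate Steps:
1/(-751190 + 228224) = 1/(-522966) = -1/522966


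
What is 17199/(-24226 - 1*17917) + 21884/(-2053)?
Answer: -957566959/86519579 ≈ -11.068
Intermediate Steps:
17199/(-24226 - 1*17917) + 21884/(-2053) = 17199/(-24226 - 17917) + 21884*(-1/2053) = 17199/(-42143) - 21884/2053 = 17199*(-1/42143) - 21884/2053 = -17199/42143 - 21884/2053 = -957566959/86519579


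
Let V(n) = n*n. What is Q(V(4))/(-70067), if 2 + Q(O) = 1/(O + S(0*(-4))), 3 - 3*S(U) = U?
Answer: 33/1191139 ≈ 2.7705e-5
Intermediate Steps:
S(U) = 1 - U/3
V(n) = n²
Q(O) = -2 + 1/(1 + O) (Q(O) = -2 + 1/(O + (1 - 0*(-4))) = -2 + 1/(O + (1 - ⅓*0)) = -2 + 1/(O + (1 + 0)) = -2 + 1/(O + 1) = -2 + 1/(1 + O))
Q(V(4))/(-70067) = ((-1 - 2*4²)/(1 + 4²))/(-70067) = ((-1 - 2*16)/(1 + 16))*(-1/70067) = ((-1 - 32)/17)*(-1/70067) = ((1/17)*(-33))*(-1/70067) = -33/17*(-1/70067) = 33/1191139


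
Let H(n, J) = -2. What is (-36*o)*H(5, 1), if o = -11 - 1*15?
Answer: -1872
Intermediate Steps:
o = -26 (o = -11 - 15 = -26)
(-36*o)*H(5, 1) = -36*(-26)*(-2) = 936*(-2) = -1872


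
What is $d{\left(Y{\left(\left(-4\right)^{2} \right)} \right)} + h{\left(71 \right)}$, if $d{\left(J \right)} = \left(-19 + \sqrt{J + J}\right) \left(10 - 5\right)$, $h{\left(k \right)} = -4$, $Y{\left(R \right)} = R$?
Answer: $-99 + 20 \sqrt{2} \approx -70.716$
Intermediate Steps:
$d{\left(J \right)} = -95 + 5 \sqrt{2} \sqrt{J}$ ($d{\left(J \right)} = \left(-19 + \sqrt{2 J}\right) 5 = \left(-19 + \sqrt{2} \sqrt{J}\right) 5 = -95 + 5 \sqrt{2} \sqrt{J}$)
$d{\left(Y{\left(\left(-4\right)^{2} \right)} \right)} + h{\left(71 \right)} = \left(-95 + 5 \sqrt{2} \sqrt{\left(-4\right)^{2}}\right) - 4 = \left(-95 + 5 \sqrt{2} \sqrt{16}\right) - 4 = \left(-95 + 5 \sqrt{2} \cdot 4\right) - 4 = \left(-95 + 20 \sqrt{2}\right) - 4 = -99 + 20 \sqrt{2}$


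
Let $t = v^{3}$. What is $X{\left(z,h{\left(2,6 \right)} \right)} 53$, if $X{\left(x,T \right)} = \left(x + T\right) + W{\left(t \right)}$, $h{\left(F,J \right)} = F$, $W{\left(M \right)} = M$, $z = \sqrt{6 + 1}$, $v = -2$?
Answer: $-318 + 53 \sqrt{7} \approx -177.78$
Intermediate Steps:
$t = -8$ ($t = \left(-2\right)^{3} = -8$)
$z = \sqrt{7} \approx 2.6458$
$X{\left(x,T \right)} = -8 + T + x$ ($X{\left(x,T \right)} = \left(x + T\right) - 8 = \left(T + x\right) - 8 = -8 + T + x$)
$X{\left(z,h{\left(2,6 \right)} \right)} 53 = \left(-8 + 2 + \sqrt{7}\right) 53 = \left(-6 + \sqrt{7}\right) 53 = -318 + 53 \sqrt{7}$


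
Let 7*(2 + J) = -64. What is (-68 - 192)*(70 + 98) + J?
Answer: -305838/7 ≈ -43691.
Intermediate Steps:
J = -78/7 (J = -2 + (⅐)*(-64) = -2 - 64/7 = -78/7 ≈ -11.143)
(-68 - 192)*(70 + 98) + J = (-68 - 192)*(70 + 98) - 78/7 = -260*168 - 78/7 = -43680 - 78/7 = -305838/7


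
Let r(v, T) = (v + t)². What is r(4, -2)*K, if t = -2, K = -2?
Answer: -8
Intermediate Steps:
r(v, T) = (-2 + v)² (r(v, T) = (v - 2)² = (-2 + v)²)
r(4, -2)*K = (-2 + 4)²*(-2) = 2²*(-2) = 4*(-2) = -8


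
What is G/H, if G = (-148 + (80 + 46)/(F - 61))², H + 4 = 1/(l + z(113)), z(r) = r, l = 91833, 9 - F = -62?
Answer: -42141518234/9194575 ≈ -4583.3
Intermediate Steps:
F = 71 (F = 9 - 1*(-62) = 9 + 62 = 71)
H = -367783/91946 (H = -4 + 1/(91833 + 113) = -4 + 1/91946 = -367783/91946 ≈ -4.0000)
G = 458329/25 (G = (-148 + (80 + 46)/(71 - 61))² = (-148 + 126/10)² = (-148 + 126*(⅒))² = (-148 + 63/5)² = (-677/5)² = 458329/25 ≈ 18333.)
G/H = 458329/(25*(-367783/91946)) = (458329/25)*(-91946/367783) = -42141518234/9194575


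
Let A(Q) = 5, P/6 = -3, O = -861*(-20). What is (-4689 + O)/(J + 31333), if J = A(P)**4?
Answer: 12531/31958 ≈ 0.39211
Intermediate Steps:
O = 17220
P = -18 (P = 6*(-3) = -18)
J = 625 (J = 5**4 = 625)
(-4689 + O)/(J + 31333) = (-4689 + 17220)/(625 + 31333) = 12531/31958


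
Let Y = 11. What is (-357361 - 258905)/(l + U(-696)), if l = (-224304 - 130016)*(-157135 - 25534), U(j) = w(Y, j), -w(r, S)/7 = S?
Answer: -308133/32361642476 ≈ -9.5216e-6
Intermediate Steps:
w(r, S) = -7*S
U(j) = -7*j
l = 64723280080 (l = -354320*(-182669) = 64723280080)
(-357361 - 258905)/(l + U(-696)) = (-357361 - 258905)/(64723280080 - 7*(-696)) = -616266/(64723280080 + 4872) = -616266/64723284952 = -616266*1/64723284952 = -308133/32361642476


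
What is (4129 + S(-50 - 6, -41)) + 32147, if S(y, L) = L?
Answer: 36235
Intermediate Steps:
(4129 + S(-50 - 6, -41)) + 32147 = (4129 - 41) + 32147 = 4088 + 32147 = 36235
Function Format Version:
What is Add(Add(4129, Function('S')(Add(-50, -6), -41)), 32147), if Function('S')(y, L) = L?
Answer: 36235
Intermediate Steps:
Add(Add(4129, Function('S')(Add(-50, -6), -41)), 32147) = Add(Add(4129, -41), 32147) = Add(4088, 32147) = 36235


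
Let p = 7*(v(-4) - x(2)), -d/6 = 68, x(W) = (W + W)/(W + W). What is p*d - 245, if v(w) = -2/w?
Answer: 1183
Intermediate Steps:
x(W) = 1 (x(W) = (2*W)/((2*W)) = (2*W)*(1/(2*W)) = 1)
d = -408 (d = -6*68 = -408)
p = -7/2 (p = 7*(-2/(-4) - 1*1) = 7*(-2*(-¼) - 1) = 7*(½ - 1) = 7*(-½) = -7/2 ≈ -3.5000)
p*d - 245 = -7/2*(-408) - 245 = 1428 - 245 = 1183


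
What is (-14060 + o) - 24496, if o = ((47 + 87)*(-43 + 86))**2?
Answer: 33162088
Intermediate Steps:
o = 33200644 (o = (134*43)**2 = 5762**2 = 33200644)
(-14060 + o) - 24496 = (-14060 + 33200644) - 24496 = 33186584 - 24496 = 33162088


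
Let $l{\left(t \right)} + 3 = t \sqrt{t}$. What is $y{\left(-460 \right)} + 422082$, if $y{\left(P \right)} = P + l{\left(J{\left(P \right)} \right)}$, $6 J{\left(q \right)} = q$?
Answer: $421619 - \frac{230 i \sqrt{690}}{9} \approx 4.2162 \cdot 10^{5} - 671.29 i$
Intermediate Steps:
$J{\left(q \right)} = \frac{q}{6}$
$l{\left(t \right)} = -3 + t^{\frac{3}{2}}$ ($l{\left(t \right)} = -3 + t \sqrt{t} = -3 + t^{\frac{3}{2}}$)
$y{\left(P \right)} = -3 + P + \frac{\sqrt{6} P^{\frac{3}{2}}}{36}$ ($y{\left(P \right)} = P + \left(-3 + \left(\frac{P}{6}\right)^{\frac{3}{2}}\right) = P + \left(-3 + \frac{\sqrt{6} P^{\frac{3}{2}}}{36}\right) = -3 + P + \frac{\sqrt{6} P^{\frac{3}{2}}}{36}$)
$y{\left(-460 \right)} + 422082 = \left(-3 - 460 + \frac{\sqrt{6} \left(-460\right)^{\frac{3}{2}}}{36}\right) + 422082 = \left(-3 - 460 + \frac{\sqrt{6} \left(- 920 i \sqrt{115}\right)}{36}\right) + 422082 = \left(-3 - 460 - \frac{230 i \sqrt{690}}{9}\right) + 422082 = \left(-463 - \frac{230 i \sqrt{690}}{9}\right) + 422082 = 421619 - \frac{230 i \sqrt{690}}{9}$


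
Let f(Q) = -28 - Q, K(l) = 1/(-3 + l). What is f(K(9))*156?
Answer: -4394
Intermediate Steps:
f(K(9))*156 = (-28 - 1/(-3 + 9))*156 = (-28 - 1/6)*156 = -169/6*156 = -4394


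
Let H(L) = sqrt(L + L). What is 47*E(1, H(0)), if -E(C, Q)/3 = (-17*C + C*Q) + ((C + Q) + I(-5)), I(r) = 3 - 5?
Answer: 2538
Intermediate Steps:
H(L) = sqrt(2)*sqrt(L) (H(L) = sqrt(2*L) = sqrt(2)*sqrt(L))
I(r) = -2
E(C, Q) = 6 - 3*Q + 48*C - 3*C*Q (E(C, Q) = -3*((-17*C + C*Q) + ((C + Q) - 2)) = -3*((-17*C + C*Q) + (-2 + C + Q)) = -3*(-2 + Q - 16*C + C*Q) = 6 - 3*Q + 48*C - 3*C*Q)
47*E(1, H(0)) = 47*(6 - 3*sqrt(2)*sqrt(0) + 48*1 - 3*1*sqrt(2)*sqrt(0)) = 47*(6 - 3*sqrt(2)*0 + 48 - 3*1*sqrt(2)*0) = 47*(6 - 3*0 + 48 - 3*1*0) = 47*(6 + 0 + 48 + 0) = 47*54 = 2538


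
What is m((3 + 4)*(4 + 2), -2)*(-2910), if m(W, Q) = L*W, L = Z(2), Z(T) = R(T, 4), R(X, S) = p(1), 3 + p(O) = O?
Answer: 244440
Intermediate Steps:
p(O) = -3 + O
R(X, S) = -2 (R(X, S) = -3 + 1 = -2)
Z(T) = -2
L = -2
m(W, Q) = -2*W
m((3 + 4)*(4 + 2), -2)*(-2910) = -2*(3 + 4)*(4 + 2)*(-2910) = -14*6*(-2910) = -2*42*(-2910) = -84*(-2910) = 244440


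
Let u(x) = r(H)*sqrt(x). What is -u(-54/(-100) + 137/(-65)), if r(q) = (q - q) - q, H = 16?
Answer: 8*I*sqrt(26494)/65 ≈ 20.033*I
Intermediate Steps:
r(q) = -q (r(q) = 0 - q = -q)
u(x) = -16*sqrt(x) (u(x) = (-1*16)*sqrt(x) = -16*sqrt(x))
-u(-54/(-100) + 137/(-65)) = -(-16)*sqrt(-54/(-100) + 137/(-65)) = -(-16)*sqrt(-54*(-1/100) + 137*(-1/65)) = -(-16)*sqrt(27/50 - 137/65) = -(-16)*sqrt(-1019/650) = -(-16)*I*sqrt(26494)/130 = -(-8)*I*sqrt(26494)/65 = 8*I*sqrt(26494)/65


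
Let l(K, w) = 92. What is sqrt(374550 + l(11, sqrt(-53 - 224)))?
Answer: sqrt(374642) ≈ 612.08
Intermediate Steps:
sqrt(374550 + l(11, sqrt(-53 - 224))) = sqrt(374550 + 92) = sqrt(374642)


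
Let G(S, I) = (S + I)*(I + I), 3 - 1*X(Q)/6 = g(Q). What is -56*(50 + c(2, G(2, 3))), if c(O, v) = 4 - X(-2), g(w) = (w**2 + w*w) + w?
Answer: -4032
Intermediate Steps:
g(w) = w + 2*w**2 (g(w) = (w**2 + w**2) + w = 2*w**2 + w = w + 2*w**2)
X(Q) = 18 - 6*Q*(1 + 2*Q)
G(S, I) = 2*I*(I + S) (G(S, I) = (I + S)*(2*I) = 2*I*(I + S))
c(O, v) = 22 (c(O, v) = 4 - (18 - 6*(-2)*(1 + 2*(-2))) = 4 - (18 - 6*(-2)*(1 - 4)) = 4 - (18 - 6*(-2)*(-3)) = 4 - (18 - 36) = 4 - 1*(-18) = 4 + 18 = 22)
-56*(50 + c(2, G(2, 3))) = -56*(50 + 22) = -56*72 = -4032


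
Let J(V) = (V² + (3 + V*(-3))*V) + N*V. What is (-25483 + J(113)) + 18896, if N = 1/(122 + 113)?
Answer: -7469597/235 ≈ -31786.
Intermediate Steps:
N = 1/235 ≈ 0.0042553
J(V) = V² + V/235 + V*(3 - 3*V) (J(V) = (V² + (3 + V*(-3))*V) + V/235 = (V² + (3 - 3*V)*V) + V/235 = (V² + V*(3 - 3*V)) + V/235 = V² + V/235 + V*(3 - 3*V))
(-25483 + J(113)) + 18896 = (-25483 + (2/235)*113*(353 - 235*113)) + 18896 = (-25483 + (2/235)*113*(353 - 26555)) + 18896 = (-25483 + (2/235)*113*(-26202)) + 18896 = (-25483 - 5921652/235) + 18896 = -11910157/235 + 18896 = -7469597/235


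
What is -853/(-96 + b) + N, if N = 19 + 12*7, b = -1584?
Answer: 173893/1680 ≈ 103.51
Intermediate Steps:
N = 103 (N = 19 + 84 = 103)
-853/(-96 + b) + N = -853/(-96 - 1584) + 103 = -853/(-1680) + 103 = -1/1680*(-853) + 103 = 853/1680 + 103 = 173893/1680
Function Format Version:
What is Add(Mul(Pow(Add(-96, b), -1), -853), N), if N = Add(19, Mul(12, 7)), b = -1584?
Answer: Rational(173893, 1680) ≈ 103.51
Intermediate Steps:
N = 103 (N = Add(19, 84) = 103)
Add(Mul(Pow(Add(-96, b), -1), -853), N) = Add(Mul(Pow(Add(-96, -1584), -1), -853), 103) = Add(Mul(Pow(-1680, -1), -853), 103) = Add(Mul(Rational(-1, 1680), -853), 103) = Add(Rational(853, 1680), 103) = Rational(173893, 1680)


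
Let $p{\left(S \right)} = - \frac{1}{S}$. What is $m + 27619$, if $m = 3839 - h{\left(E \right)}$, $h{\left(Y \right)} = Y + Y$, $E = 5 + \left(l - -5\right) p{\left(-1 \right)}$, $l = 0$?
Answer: $31438$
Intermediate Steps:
$E = 10$ ($E = 5 + \left(0 - -5\right) \left(- \frac{1}{-1}\right) = 5 + \left(0 + 5\right) \left(\left(-1\right) \left(-1\right)\right) = 5 + 5 \cdot 1 = 5 + 5 = 10$)
$h{\left(Y \right)} = 2 Y$
$m = 3819$ ($m = 3839 - 2 \cdot 10 = 3839 - 20 = 3819$)
$m + 27619 = 3819 + 27619 = 31438$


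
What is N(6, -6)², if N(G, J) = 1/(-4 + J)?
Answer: 1/100 ≈ 0.010000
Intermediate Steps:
N(6, -6)² = (1/(-4 - 6))² = (1/(-10))² = (-⅒)² = 1/100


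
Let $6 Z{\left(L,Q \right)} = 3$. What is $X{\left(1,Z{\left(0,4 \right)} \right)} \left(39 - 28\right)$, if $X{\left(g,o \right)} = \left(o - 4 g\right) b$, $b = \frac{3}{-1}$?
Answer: $\frac{231}{2} \approx 115.5$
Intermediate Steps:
$b = -3$ ($b = 3 \left(-1\right) = -3$)
$Z{\left(L,Q \right)} = \frac{1}{2}$ ($Z{\left(L,Q \right)} = \frac{1}{6} \cdot 3 = \frac{1}{2}$)
$X{\left(g,o \right)} = - 3 o + 12 g$ ($X{\left(g,o \right)} = \left(o - 4 g\right) \left(-3\right) = - 3 o + 12 g$)
$X{\left(1,Z{\left(0,4 \right)} \right)} \left(39 - 28\right) = \left(\left(-3\right) \frac{1}{2} + 12 \cdot 1\right) \left(39 - 28\right) = \left(- \frac{3}{2} + 12\right) 11 = \frac{21}{2} \cdot 11 = \frac{231}{2}$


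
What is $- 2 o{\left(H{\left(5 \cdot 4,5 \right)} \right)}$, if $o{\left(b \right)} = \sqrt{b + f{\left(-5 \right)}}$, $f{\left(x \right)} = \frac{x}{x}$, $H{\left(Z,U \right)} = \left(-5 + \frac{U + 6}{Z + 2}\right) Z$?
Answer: $- 2 i \sqrt{89} \approx - 18.868 i$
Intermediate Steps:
$H{\left(Z,U \right)} = Z \left(-5 + \frac{6 + U}{2 + Z}\right)$ ($H{\left(Z,U \right)} = \left(-5 + \frac{6 + U}{2 + Z}\right) Z = Z \left(-5 + \frac{6 + U}{2 + Z}\right)$)
$f{\left(x \right)} = 1$
$o{\left(b \right)} = \sqrt{1 + b}$ ($o{\left(b \right)} = \sqrt{b + 1} = \sqrt{1 + b}$)
$- 2 o{\left(H{\left(5 \cdot 4,5 \right)} \right)} = - 2 \sqrt{1 + \frac{5 \cdot 4 \left(-4 + 5 - 5 \cdot 5 \cdot 4\right)}{2 + 5 \cdot 4}} = - 2 \sqrt{1 + \frac{20 \left(-4 + 5 - 100\right)}{2 + 20}} = - 2 \sqrt{1 + \frac{20 \left(-4 + 5 - 100\right)}{22}} = - 2 \sqrt{1 + 20 \cdot \frac{1}{22} \left(-99\right)} = - 2 \sqrt{1 - 90} = - 2 \sqrt{-89} = - 2 i \sqrt{89}$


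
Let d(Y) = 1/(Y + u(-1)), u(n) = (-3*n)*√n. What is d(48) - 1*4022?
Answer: -3100946/771 - I/771 ≈ -4022.0 - 0.001297*I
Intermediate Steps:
u(n) = -3*n^(3/2)
d(Y) = 1/(Y + 3*I) (d(Y) = 1/(Y - (-3)*I) = 1/(Y + 3*I))
d(48) - 1*4022 = 1/(48 + 3*I) - 1*4022 = (48 - 3*I)/2313 - 4022 = -4022 + (48 - 3*I)/2313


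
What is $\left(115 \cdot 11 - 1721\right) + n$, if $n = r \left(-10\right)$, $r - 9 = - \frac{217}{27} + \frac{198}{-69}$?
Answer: $- \frac{271336}{621} \approx -436.93$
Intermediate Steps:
$r = - \frac{1184}{621}$ ($r = 9 + \left(- \frac{217}{27} + \frac{198}{-69}\right) = 9 + \left(\left(-217\right) \frac{1}{27} + 198 \left(- \frac{1}{69}\right)\right) = 9 - \frac{6773}{621} = - \frac{1184}{621} \approx -1.9066$)
$n = \frac{11840}{621}$ ($n = \left(- \frac{1184}{621}\right) \left(-10\right) = \frac{11840}{621} \approx 19.066$)
$\left(115 \cdot 11 - 1721\right) + n = \left(115 \cdot 11 - 1721\right) + \frac{11840}{621} = \left(1265 - 1721\right) + \frac{11840}{621} = -456 + \frac{11840}{621} = - \frac{271336}{621}$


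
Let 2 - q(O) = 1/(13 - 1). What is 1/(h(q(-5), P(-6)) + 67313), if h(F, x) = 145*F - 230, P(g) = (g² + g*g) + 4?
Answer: 12/808331 ≈ 1.4845e-5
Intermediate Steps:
P(g) = 4 + 2*g² (P(g) = (g² + g²) + 4 = 2*g² + 4 = 4 + 2*g²)
q(O) = 23/12 (q(O) = 2 - 1/(13 - 1) = 2 - 1/12 = 23/12)
h(F, x) = -230 + 145*F
1/(h(q(-5), P(-6)) + 67313) = 1/((-230 + 145*(23/12)) + 67313) = 1/((-230 + 3335/12) + 67313) = 1/(575/12 + 67313) = 1/(808331/12) = 12/808331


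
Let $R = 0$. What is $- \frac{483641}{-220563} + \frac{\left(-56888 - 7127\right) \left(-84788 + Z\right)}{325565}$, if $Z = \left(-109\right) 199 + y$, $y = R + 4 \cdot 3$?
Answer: $\frac{13073054571652}{624413853} \approx 20937.0$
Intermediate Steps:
$y = 12$ ($y = 0 + 4 \cdot 3 = 0 + 12 = 12$)
$Z = -21679$ ($Z = \left(-109\right) 199 + 12 = -21691 + 12 = -21679$)
$- \frac{483641}{-220563} + \frac{\left(-56888 - 7127\right) \left(-84788 + Z\right)}{325565} = - \frac{483641}{-220563} + \frac{\left(-56888 - 7127\right) \left(-84788 - 21679\right)}{325565} = \left(-483641\right) \left(- \frac{1}{220563}\right) + \left(-64015\right) \left(-106467\right) \frac{1}{325565} = \frac{483641}{220563} + 6815485005 \cdot \frac{1}{325565} = \frac{483641}{220563} + \frac{59265087}{2831} = \frac{13073054571652}{624413853}$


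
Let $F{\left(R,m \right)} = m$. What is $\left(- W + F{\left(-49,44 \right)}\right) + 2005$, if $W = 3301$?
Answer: $-1252$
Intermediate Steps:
$\left(- W + F{\left(-49,44 \right)}\right) + 2005 = \left(\left(-1\right) 3301 + 44\right) + 2005 = \left(-3301 + 44\right) + 2005 = -3257 + 2005 = -1252$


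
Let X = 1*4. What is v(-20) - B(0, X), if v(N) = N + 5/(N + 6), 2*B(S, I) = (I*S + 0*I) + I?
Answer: -313/14 ≈ -22.357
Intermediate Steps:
X = 4
B(S, I) = I/2 + I*S/2 (B(S, I) = ((I*S + 0*I) + I)/2 = ((I*S + 0) + I)/2 = (I*S + I)/2 = (I + I*S)/2 = I/2 + I*S/2)
v(N) = N + 5/(6 + N)
v(-20) - B(0, X) = (5 + (-20)² + 6*(-20))/(6 - 20) - 4*(1 + 0)/2 = (5 + 400 - 120)/(-14) - 4/2 = -1/14*285 - 1*2 = -285/14 - 2 = -313/14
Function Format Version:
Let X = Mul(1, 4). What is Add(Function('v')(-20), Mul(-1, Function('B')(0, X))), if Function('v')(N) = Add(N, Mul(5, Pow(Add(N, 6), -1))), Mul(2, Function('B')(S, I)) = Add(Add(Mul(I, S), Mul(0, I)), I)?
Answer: Rational(-313, 14) ≈ -22.357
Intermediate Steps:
X = 4
Function('B')(S, I) = Add(Mul(Rational(1, 2), I), Mul(Rational(1, 2), I, S)) (Function('B')(S, I) = Mul(Rational(1, 2), Add(Add(Mul(I, S), Mul(0, I)), I)) = Mul(Rational(1, 2), Add(Add(Mul(I, S), 0), I)) = Mul(Rational(1, 2), Add(Mul(I, S), I)) = Mul(Rational(1, 2), Add(I, Mul(I, S))) = Add(Mul(Rational(1, 2), I), Mul(Rational(1, 2), I, S)))
Function('v')(N) = Add(N, Mul(5, Pow(Add(6, N), -1)))
Add(Function('v')(-20), Mul(-1, Function('B')(0, X))) = Add(Mul(Pow(Add(6, -20), -1), Add(5, Pow(-20, 2), Mul(6, -20))), Mul(-1, Mul(Rational(1, 2), 4, Add(1, 0)))) = Add(Mul(Pow(-14, -1), Add(5, 400, -120)), Mul(-1, Mul(Rational(1, 2), 4, 1))) = Add(Mul(Rational(-1, 14), 285), Mul(-1, 2)) = Add(Rational(-285, 14), -2) = Rational(-313, 14)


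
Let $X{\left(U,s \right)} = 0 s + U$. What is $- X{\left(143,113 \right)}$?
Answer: $-143$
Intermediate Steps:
$X{\left(U,s \right)} = U$ ($X{\left(U,s \right)} = 0 + U = U$)
$- X{\left(143,113 \right)} = \left(-1\right) 143 = -143$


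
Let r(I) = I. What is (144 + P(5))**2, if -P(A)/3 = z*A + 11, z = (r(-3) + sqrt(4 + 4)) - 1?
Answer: 31041 - 10260*sqrt(2) ≈ 16531.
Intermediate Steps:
z = -4 + 2*sqrt(2) (z = (-3 + sqrt(4 + 4)) - 1 = (-3 + sqrt(8)) - 1 = (-3 + 2*sqrt(2)) - 1 = -4 + 2*sqrt(2) ≈ -1.1716)
P(A) = -33 - 3*A*(-4 + 2*sqrt(2)) (P(A) = -3*((-4 + 2*sqrt(2))*A + 11) = -3*(A*(-4 + 2*sqrt(2)) + 11) = -3*(11 + A*(-4 + 2*sqrt(2))) = -33 - 3*A*(-4 + 2*sqrt(2)))
(144 + P(5))**2 = (144 + (-33 + 6*5*(2 - sqrt(2))))**2 = (144 + (-33 + (60 - 30*sqrt(2))))**2 = (144 + (27 - 30*sqrt(2)))**2 = (171 - 30*sqrt(2))**2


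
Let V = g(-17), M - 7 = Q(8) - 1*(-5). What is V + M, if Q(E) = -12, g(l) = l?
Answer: -17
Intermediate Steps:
M = 0 (M = 7 + (-12 - 1*(-5)) = 7 + (-12 + 5) = 7 - 7 = 0)
V = -17
V + M = -17 + 0 = -17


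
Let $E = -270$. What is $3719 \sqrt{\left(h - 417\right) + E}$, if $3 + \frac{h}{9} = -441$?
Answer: $3719 i \sqrt{4683} \approx 2.545 \cdot 10^{5} i$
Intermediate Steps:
$h = -3996$ ($h = -27 + 9 \left(-441\right) = -27 - 3969 = -3996$)
$3719 \sqrt{\left(h - 417\right) + E} = 3719 \sqrt{\left(-3996 - 417\right) - 270} = 3719 \sqrt{-4413 - 270} = 3719 \sqrt{-4683} = 3719 i \sqrt{4683}$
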